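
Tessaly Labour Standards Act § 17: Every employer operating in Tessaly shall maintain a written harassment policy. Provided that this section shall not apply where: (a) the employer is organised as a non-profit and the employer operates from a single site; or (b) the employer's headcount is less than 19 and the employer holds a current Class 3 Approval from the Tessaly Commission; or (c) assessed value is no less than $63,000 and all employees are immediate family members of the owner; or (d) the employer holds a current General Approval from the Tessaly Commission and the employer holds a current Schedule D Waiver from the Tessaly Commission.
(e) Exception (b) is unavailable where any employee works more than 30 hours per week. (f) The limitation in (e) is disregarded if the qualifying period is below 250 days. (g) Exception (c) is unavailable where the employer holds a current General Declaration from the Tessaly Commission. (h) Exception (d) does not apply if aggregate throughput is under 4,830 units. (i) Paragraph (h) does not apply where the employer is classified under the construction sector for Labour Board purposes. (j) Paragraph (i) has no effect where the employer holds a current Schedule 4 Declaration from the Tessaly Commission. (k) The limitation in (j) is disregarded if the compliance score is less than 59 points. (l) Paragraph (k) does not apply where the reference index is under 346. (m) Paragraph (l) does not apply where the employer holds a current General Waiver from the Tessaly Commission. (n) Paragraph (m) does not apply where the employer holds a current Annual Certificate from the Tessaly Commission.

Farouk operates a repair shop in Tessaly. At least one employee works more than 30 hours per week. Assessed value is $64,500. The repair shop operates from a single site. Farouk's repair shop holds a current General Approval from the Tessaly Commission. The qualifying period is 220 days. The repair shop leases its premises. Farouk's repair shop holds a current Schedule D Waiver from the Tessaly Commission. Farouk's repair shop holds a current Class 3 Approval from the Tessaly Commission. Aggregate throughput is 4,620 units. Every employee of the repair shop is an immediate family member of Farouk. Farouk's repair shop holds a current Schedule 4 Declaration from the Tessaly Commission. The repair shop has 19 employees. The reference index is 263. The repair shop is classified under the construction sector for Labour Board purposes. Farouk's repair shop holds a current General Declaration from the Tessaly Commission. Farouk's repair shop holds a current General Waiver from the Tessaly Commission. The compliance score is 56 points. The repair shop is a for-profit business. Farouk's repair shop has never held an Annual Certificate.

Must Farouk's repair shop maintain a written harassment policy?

Exception (a) requires that the employer is organised as a non-profit; but the employer is for-profit, so (a) is unavailable.
Exception (b) fails — the employer's headcount is 19, not less than 19.
Exception (c): assessed value is $64,500, meeting the $63,000 threshold; every employee is an immediate family member — every condition holds. Turning to paragraph (g): (g) is triggered — a current General Declaration is held. (c) is therefore removed.
Exception (d): a current General Approval is held; a current Schedule D Waiver is held — every condition holds. Applying paragraphs (h)–(n): (h) would limit (d) — aggregate throughput is 4,620 units, under the 4,830 units limit — but (i) sets (h) aside: (i) operates against (h): the repair shop is classified under the construction sector. (j) would limit (i) — a current Schedule 4 Declaration is held — but (k) sets (j) aside: (k) is engaged — the compliance score is 56 points, less than the 59 points limit. (l) would limit (k) — the reference index is 263, under the 346 limit — but (m) sets (l) aside: (m) is engaged — a current General Waiver is held. (n), which would lift (m), is not triggered — there is no Annual Certificate in force. (d) remains available.

No — exception (d) applies; Farouk's repair shop is not required to maintain a written harassment policy.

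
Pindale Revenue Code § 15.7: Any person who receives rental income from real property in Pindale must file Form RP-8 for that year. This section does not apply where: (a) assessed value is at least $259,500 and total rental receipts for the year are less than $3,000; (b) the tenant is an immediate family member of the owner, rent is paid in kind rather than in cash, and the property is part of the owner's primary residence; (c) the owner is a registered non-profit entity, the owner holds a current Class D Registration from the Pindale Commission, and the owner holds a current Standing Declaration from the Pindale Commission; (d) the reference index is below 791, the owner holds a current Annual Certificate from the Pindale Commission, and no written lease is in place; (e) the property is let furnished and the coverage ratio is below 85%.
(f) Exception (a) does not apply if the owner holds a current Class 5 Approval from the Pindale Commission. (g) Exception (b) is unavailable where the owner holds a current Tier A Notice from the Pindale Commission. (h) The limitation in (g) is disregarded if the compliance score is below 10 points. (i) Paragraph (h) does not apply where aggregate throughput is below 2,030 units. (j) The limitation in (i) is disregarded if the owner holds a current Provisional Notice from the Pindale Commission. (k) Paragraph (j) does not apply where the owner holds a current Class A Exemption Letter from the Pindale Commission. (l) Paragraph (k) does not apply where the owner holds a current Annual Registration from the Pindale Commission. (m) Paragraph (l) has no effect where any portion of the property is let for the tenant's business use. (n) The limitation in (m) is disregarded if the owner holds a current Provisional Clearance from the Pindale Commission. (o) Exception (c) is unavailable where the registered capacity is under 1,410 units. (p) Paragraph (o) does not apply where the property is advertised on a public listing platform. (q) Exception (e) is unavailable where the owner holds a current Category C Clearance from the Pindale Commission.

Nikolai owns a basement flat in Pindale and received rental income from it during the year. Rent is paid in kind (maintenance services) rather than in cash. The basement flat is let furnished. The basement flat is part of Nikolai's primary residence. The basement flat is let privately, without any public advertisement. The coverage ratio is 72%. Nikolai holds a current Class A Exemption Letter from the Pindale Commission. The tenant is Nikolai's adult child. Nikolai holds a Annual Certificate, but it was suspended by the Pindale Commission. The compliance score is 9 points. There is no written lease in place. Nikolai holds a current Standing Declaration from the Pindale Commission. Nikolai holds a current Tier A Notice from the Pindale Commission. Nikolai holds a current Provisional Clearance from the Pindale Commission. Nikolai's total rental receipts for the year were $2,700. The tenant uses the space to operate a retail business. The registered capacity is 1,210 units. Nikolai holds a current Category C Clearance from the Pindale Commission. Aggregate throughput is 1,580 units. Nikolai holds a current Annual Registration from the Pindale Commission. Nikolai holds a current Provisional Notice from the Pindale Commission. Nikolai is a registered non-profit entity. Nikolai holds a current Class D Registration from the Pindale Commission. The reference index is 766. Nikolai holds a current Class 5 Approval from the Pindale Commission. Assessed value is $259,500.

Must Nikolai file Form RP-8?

No — exception (b) applies; Nikolai is not required to file Form RP-8.

Exception (a): assessed value is $259,500, meeting the $259,500 threshold; total rental receipts for the year are $2,700, less than the $3,000 limit — every condition holds. However, paragraph (f) must be considered: (f) applies — a current Class 5 Approval is held. Exception (a) does not apply.
Exception (b) is satisfied on its face — the tenant is an immediate family member; rent is paid in kind; the basement flat is part of the primary residence. Applying paragraphs (g)–(n): (g) is triggered (a current Tier A Notice is held), but is set aside by (h): (h) applies — the compliance score is 9 points, below the 10 points limit. (i) would limit (h) — aggregate throughput is 1,580 units, below the 2,030 units limit — but (j) sets (i) aside: (j) operates against (i): a current Provisional Notice is held. (k) would limit (j) — a current Class A Exemption Letter is held — but (l) sets (k) aside: (l) is triggered — a current Annual Registration is held. (m) is engaged (the space is let for business use), but yields to (n): (n) operates — a current Provisional Clearance is held. So (b) applies.
Exception (c): Nikolai is a registered non-profit; a current Class D Registration is held; a current Standing Declaration is held — every condition holds. However, paragraphs (o)–(p) must be considered: (o) applies — the registered capacity is 1,210 units, under the 1,410 units limit. (p) does not operate here (the property is let privately without advertisement), so (o) stands. So (c) is unavailable.
Exception (d) fails — there is no Annual Certificate in force.
All of (e)'s requirements are met (the property is let furnished; the coverage ratio is 72%, below the 85% limit). Turning to paragraph (q): (q) operates against (e): a current Category C Clearance is held. So (e) is unavailable.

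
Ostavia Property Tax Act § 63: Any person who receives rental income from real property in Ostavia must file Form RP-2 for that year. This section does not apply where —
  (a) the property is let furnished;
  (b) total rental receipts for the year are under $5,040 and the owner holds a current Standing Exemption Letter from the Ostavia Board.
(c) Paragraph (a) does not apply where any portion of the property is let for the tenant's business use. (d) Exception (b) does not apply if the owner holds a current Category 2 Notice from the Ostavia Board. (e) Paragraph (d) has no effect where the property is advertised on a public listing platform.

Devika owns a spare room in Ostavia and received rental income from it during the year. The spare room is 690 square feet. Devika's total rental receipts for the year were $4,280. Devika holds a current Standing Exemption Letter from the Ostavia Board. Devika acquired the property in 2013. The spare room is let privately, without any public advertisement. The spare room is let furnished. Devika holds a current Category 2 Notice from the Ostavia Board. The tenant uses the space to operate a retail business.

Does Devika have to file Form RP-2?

Exception (a)'s conditions are all satisfied: the property is let furnished. But applying paragraph (c): (c) operates against (a): the space is let for business use. Exception (a) does not apply.
Exception (b) is satisfied on its face — total rental receipts for the year are $4,280, under the $5,040 limit; a current Standing Exemption Letter is held. Turning to paragraphs (d)–(e): (d) operates against (b): a current Category 2 Notice is held. (e) does not operate here (the property is let privately without advertisement), so (d) stands. So (b) is unavailable.
No exception displaces § 63.

Yes — Devika must file Form RP-2.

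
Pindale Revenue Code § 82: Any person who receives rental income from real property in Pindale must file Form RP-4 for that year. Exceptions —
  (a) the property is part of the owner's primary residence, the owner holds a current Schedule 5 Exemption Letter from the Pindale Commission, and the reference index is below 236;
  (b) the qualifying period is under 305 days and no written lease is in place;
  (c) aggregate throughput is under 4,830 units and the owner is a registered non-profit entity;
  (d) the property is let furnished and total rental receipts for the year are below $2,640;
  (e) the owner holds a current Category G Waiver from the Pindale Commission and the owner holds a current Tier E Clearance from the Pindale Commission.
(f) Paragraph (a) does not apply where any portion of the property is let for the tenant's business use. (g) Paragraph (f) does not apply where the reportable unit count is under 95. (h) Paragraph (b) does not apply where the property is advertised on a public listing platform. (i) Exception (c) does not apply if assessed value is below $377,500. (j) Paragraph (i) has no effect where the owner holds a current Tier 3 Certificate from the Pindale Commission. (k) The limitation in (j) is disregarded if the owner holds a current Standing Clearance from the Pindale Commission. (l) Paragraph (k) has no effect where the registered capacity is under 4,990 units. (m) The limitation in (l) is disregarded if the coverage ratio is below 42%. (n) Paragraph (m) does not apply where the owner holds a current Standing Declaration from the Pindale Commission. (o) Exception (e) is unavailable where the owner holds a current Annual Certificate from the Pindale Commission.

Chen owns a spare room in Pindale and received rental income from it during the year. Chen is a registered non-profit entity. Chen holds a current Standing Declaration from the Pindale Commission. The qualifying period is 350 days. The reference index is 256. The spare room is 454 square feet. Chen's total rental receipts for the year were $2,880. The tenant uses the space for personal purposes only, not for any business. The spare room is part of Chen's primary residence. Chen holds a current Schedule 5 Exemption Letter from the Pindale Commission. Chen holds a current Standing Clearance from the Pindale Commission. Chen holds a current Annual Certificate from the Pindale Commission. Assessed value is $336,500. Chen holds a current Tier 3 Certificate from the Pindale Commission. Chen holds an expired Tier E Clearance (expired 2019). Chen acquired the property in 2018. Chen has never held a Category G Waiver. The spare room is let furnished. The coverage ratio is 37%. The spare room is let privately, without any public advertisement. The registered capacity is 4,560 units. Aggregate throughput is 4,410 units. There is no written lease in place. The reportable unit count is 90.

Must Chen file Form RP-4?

No — exception (c) applies; Chen is not required to file Form RP-4.

Exception (a) fails — the reference index is 256, not below 236.
Exception (b) does not apply: the qualifying period is 350 days, not under 305 days.
All of (c)'s requirements are met (aggregate throughput is 4,410 units, under the 4,830 units limit; Chen is a registered non-profit). Under paragraphs (i)–(n): (i) is engaged (assessed value is $336,500, below the $377,500 limit), but is displaced by (j): (j) operates against (i): a current Tier 3 Certificate is held. (k) is engaged (a current Standing Clearance is held), but yields to (l): (l) applies — the registered capacity is 4,560 units, under the 4,990 units limit. (m) is triggered (the coverage ratio is 37%, below the 42% limit), but is set aside by (n): (n) is triggered — a current Standing Declaration is held. (c) remains available.
Exception (d) fails — total rental receipts for the year are $2,880, not below $2,640.
Exception (e) requires that the owner holds a current Category G Waiver from the Pindale Commission; but the Category G Waiver is not current, so (e) is unavailable.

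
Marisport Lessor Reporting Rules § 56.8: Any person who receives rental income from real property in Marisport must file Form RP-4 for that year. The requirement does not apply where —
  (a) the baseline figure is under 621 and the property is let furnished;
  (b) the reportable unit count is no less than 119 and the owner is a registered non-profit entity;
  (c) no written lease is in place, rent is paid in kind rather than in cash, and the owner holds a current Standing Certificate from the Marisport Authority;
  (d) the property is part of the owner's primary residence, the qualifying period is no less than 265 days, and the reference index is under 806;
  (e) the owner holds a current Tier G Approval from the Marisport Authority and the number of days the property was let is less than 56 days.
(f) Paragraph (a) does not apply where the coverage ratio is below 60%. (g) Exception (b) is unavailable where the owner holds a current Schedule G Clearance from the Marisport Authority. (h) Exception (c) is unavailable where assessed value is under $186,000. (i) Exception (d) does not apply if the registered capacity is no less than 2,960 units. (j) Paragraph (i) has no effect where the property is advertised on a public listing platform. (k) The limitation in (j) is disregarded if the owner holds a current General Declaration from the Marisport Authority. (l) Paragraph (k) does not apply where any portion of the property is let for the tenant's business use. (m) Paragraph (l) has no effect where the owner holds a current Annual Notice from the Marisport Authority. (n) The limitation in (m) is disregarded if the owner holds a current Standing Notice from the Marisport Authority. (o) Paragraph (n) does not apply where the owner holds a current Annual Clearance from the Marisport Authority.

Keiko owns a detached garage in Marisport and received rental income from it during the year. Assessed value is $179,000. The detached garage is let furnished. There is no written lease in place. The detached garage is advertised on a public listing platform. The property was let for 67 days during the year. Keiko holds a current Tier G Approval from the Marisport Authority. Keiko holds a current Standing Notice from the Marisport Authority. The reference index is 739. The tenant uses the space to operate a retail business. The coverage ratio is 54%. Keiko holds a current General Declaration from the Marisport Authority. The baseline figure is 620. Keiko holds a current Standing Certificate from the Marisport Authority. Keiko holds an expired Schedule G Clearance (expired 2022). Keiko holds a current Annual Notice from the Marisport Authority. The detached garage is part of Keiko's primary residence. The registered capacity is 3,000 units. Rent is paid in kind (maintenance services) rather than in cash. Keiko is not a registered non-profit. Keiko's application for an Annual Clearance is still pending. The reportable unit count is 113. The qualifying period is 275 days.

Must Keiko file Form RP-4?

No — exception (d) applies; Keiko is not required to file Form RP-4.

Exception (a)'s conditions are all satisfied: the baseline figure is 620, under the 621 limit; the property is let furnished. However, paragraph (f) must be considered: (f) applies — the coverage ratio is 54%, below the 60% limit. So (a) is unavailable.
Exception (b) requires that the reportable unit count is no less than 119; but the reportable unit count is 113, short of 119, so (b) is unavailable.
All of (c)'s requirements are met (there is no written lease; rent is paid in kind; a current Standing Certificate is held). But applying paragraph (h): (h) applies — assessed value is $179,000, under the $186,000 limit. So (c) is unavailable.
Exception (d) is satisfied on its face — the detached garage is part of the primary residence; the qualifying period is 275 days, meeting the 265 days threshold; the reference index is 739, under the 806 limit. Considering the limiting provisions: (i) is engaged (the registered capacity is 3,000 units, meeting the 2,960 units threshold), but is set aside by (j): (j) operates — the property is publicly advertised. (k) is triggered (a current General Declaration is held), but is overridden by (l): (l) operates against (k): the space is let for business use. (m) is engaged (a current Annual Notice is held), but is itself disapplied by (n): (n) operates against (m): a current Standing Notice is held. (o), which would lift (n), does not operate here — there is no Annual Clearance in force. Exception (d) stands.
Exception (e) requires that the number of days the property was let is less than 56 days; but the number of days the property was let is 67 days, not less than 56 days, so (e) is unavailable.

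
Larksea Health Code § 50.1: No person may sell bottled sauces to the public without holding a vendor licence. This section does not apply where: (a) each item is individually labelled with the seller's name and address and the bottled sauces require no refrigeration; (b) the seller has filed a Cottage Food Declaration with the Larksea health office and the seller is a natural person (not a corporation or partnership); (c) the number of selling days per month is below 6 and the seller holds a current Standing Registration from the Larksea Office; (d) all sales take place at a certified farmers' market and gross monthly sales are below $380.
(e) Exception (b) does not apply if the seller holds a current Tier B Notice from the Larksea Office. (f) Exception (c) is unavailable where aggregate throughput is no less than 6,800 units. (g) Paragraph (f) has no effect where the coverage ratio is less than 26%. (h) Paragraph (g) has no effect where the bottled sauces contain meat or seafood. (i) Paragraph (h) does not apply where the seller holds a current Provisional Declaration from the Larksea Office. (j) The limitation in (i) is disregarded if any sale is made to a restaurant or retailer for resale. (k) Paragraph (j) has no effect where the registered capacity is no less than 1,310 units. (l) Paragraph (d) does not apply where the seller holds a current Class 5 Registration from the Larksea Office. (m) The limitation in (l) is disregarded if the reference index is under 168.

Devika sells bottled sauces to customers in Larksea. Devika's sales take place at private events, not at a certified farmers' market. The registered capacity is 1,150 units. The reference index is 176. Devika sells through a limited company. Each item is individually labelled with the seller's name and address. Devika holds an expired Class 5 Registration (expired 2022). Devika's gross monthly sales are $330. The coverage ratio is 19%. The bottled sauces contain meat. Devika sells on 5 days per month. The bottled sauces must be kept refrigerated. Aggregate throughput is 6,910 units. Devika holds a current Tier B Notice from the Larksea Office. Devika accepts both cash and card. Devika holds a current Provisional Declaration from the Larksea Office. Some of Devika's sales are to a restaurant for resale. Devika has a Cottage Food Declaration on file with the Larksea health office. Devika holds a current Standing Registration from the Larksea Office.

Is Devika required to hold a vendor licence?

Exception (a) requires that the bottled sauces require no refrigeration; but the bottled sauces require refrigeration, so (a) is unavailable.
Exception (b) requires that the seller is a natural person (not a corporation or partnership); but the seller operates through a limited company, so (b) is unavailable.
Exception (c)'s conditions are all satisfied: the number of selling days per month is 5, below the 6 limit; a current Standing Registration is held. Turning to paragraphs (f)–(k): (f) operates against (c): aggregate throughput is 6,910 units, meeting the 6,800 units threshold. (g) would limit (f) — the coverage ratio is 19%, less than the 26% limit — but (h) sets (g) aside: (h) is triggered — the bottled sauces contain meat. (i) is engaged (a current Provisional Declaration is held), but is set aside by (j): (j) applies — some sales are to a restaurant for resale. (k) does not operate here (the registered capacity is 1,150 units, short of 1,310 units), so (j) stands. (c) is therefore removed.
Exception (d) does not apply: sales are at private events, not a certified farmers' market.
No exception applies. The general rule governs.

Yes — Devika must hold a vendor licence.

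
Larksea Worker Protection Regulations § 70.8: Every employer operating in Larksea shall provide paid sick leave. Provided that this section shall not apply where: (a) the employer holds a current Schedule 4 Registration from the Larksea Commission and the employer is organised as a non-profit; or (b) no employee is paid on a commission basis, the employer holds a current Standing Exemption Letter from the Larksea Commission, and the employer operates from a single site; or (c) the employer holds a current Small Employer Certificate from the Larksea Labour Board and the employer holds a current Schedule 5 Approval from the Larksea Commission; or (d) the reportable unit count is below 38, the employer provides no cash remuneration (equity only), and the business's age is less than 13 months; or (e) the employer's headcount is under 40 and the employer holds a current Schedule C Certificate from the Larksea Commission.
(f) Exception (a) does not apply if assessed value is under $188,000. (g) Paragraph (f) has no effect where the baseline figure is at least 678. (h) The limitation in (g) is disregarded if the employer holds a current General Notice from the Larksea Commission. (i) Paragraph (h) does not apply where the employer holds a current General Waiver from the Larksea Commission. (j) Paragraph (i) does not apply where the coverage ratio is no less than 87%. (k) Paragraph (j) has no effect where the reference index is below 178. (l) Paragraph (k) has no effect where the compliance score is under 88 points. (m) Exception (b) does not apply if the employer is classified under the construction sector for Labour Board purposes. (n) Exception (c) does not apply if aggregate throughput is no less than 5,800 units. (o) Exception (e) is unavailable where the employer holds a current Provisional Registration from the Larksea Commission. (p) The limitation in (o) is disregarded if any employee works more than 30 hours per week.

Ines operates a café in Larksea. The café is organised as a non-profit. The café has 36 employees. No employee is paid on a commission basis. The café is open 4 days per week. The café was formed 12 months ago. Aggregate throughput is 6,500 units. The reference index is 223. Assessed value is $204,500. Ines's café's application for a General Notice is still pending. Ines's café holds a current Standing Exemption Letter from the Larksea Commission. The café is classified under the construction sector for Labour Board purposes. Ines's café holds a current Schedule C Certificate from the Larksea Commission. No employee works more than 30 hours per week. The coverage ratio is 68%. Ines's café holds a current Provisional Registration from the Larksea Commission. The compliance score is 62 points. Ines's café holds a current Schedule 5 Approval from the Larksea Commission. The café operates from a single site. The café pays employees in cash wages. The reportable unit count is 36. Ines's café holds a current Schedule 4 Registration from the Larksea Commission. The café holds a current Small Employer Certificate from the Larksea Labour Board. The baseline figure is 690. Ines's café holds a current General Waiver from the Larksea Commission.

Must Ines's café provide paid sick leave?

No — exception (a) applies; Ines's café is not required to provide paid sick leave.

All of (a)'s requirements are met (a current Schedule 4 Registration is held; the employer is a non-profit). Under paragraphs (f)–(l): (f) is inapplicable — assessed value is $204,500, not under $188,000. (a) remains available.
Exception (b)'s conditions are all satisfied: no employee is paid on commission; a current Standing Exemption Letter is held; the employer operates from a single site. But applying paragraph (m): (m) operates against (b): the café is classified under the construction sector. Exception (b) does not apply.
All of (c)'s requirements are met (a current Small Employer Certificate is held; a current Schedule 5 Approval is held). However, paragraph (n) must be considered: (n) operates against (c): aggregate throughput is 6,500 units, meeting the 5,800 units threshold. (c) is therefore removed.
Exception (d) requires that the employer provides no cash remuneration (equity only); but employees are paid cash wages, so (d) is unavailable.
Exception (e): the employer's headcount is 36, under the 40 limit; a current Schedule C Certificate is held — every condition holds. Turning to paragraphs (o)–(p): (o) applies — a current Provisional Registration is held. (p), which would lift (o), is not triggered — no employee exceeds 30 hours/week. So (e) is unavailable.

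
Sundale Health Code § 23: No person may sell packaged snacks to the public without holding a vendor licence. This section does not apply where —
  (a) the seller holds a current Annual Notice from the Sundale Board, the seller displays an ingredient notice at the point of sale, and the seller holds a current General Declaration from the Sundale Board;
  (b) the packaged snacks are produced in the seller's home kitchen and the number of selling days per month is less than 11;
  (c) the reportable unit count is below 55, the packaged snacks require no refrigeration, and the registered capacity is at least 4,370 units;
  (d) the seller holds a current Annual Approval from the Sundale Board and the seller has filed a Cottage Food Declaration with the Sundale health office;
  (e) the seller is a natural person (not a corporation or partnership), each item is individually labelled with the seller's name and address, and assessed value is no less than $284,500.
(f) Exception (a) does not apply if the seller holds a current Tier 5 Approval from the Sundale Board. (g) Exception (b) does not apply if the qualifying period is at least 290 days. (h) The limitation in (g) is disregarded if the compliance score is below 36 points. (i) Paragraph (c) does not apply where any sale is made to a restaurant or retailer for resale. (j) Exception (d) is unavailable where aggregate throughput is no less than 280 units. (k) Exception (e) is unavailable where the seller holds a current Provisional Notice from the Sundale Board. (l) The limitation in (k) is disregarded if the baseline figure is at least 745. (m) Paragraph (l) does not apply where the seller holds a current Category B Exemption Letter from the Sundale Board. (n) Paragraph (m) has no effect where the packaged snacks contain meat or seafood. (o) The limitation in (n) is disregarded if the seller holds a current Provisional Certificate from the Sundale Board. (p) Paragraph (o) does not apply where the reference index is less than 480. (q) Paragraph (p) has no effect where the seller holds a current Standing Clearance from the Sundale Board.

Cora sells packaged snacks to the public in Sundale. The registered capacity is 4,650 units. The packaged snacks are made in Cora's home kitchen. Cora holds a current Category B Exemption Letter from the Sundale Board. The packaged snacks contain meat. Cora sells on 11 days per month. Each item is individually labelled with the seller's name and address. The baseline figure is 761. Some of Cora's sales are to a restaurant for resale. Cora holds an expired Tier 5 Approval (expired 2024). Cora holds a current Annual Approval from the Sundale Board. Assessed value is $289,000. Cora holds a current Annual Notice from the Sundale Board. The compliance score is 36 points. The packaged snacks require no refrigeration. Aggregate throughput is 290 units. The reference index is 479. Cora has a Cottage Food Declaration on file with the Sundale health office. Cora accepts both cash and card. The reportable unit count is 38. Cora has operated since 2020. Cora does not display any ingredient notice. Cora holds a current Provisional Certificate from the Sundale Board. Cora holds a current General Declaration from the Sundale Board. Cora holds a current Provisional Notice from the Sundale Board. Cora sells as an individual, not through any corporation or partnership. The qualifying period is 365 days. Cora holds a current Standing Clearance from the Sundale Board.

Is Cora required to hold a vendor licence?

Yes — Cora must hold a vendor licence.

Exception (a) fails — no ingredient notice is displayed.
Exception (b) requires that the number of selling days per month is less than 11; but the number of selling days per month is 11, not less than 11, so (b) is unavailable.
All of (c)'s requirements are met (the reportable unit count is 38, below the 55 limit; the packaged snacks are shelf-stable; the registered capacity is 4,650 units, meeting the 4,370 units threshold). But: (i) operates against (c): some sales are to a restaurant for resale. Exception (c) does not apply.
Exception (d)'s conditions are all satisfied: a current Annual Approval is held; a Cottage Food Declaration is on file. But: (j) is triggered — aggregate throughput is 290 units, meeting the 280 units threshold. (d) is therefore removed.
All of (e)'s requirements are met (the seller is a natural person; items are individually labelled; assessed value is $289,000, meeting the $284,500 threshold). Turning to paragraphs (k)–(q): (k) is triggered — a current Provisional Notice is held. (l) would limit (k) — the baseline figure is 761, meeting the 745 threshold — but (m) sets (l) aside: (m) is triggered — a current Category B Exemption Letter is held. (n) is engaged (the packaged snacks contain meat), but is displaced by (o): (o) operates — a current Provisional Certificate is held. (p) is engaged (the reference index is 479, less than the 480 limit), but is itself disapplied by (q): (q) is triggered — a current Standing Clearance is held. So (e) is unavailable.
None of the exceptions is available; § 23 applies in full.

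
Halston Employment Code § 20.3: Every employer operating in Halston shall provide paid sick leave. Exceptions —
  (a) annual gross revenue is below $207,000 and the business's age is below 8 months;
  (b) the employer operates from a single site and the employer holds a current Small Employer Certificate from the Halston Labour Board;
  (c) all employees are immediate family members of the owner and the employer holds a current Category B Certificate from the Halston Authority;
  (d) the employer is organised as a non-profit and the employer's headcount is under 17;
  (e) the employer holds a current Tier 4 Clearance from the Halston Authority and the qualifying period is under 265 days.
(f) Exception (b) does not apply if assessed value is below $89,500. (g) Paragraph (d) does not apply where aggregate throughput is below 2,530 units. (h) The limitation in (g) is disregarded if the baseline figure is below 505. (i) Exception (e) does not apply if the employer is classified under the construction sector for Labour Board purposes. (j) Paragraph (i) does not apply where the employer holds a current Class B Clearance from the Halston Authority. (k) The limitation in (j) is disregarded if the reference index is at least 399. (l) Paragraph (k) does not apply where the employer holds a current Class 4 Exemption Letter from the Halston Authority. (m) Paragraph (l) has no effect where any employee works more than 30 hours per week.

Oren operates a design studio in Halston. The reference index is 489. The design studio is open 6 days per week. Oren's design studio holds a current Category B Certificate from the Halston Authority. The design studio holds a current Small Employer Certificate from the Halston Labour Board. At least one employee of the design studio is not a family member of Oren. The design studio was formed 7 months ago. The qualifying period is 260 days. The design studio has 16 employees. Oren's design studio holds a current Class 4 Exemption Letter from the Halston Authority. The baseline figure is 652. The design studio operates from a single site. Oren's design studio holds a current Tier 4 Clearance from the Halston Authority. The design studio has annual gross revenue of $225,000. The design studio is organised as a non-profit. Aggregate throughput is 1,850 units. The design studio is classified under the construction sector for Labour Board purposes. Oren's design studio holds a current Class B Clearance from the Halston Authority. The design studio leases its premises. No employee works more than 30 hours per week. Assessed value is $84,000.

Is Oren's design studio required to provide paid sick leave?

Exception (a) fails — annual gross revenue is $225,000, not below $207,000.
Exception (b)'s conditions are all satisfied: the employer operates from a single site; a current Small Employer Certificate is held. However, paragraph (f) must be considered: (f) operates against (b): assessed value is $84,000, below the $89,500 limit. So (b) is unavailable.
Exception (c) requires that all employees are immediate family members of the owner; but at least one employee is not a family member, so (c) is unavailable.
Exception (d): the employer is a non-profit; the employer's headcount is 16, under the 17 limit — every condition holds. But applying paragraphs (g)–(h): (g) is engaged — aggregate throughput is 1,850 units, below the 2,530 units limit. (h), which would lift (g), is not triggered — the baseline figure is 652, not below 505. So (d) is unavailable.
Exception (e) is satisfied on its face — a current Tier 4 Clearance is held; the qualifying period is 260 days, under the 265 days limit. Considering the limiting provisions: (i) would limit (e) — the design studio is classified under the construction sector — but (j) sets (i) aside: (j) applies — a current Class B Clearance is held. (k) would limit (j) — the reference index is 489, meeting the 399 threshold — but (l) sets (k) aside: (l) operates against (k): a current Class 4 Exemption Letter is held. (m) is inapplicable (no employee exceeds 30 hours/week), so (l) stands. So (e) applies.

No — exception (e) applies; Oren's design studio is not required to provide paid sick leave.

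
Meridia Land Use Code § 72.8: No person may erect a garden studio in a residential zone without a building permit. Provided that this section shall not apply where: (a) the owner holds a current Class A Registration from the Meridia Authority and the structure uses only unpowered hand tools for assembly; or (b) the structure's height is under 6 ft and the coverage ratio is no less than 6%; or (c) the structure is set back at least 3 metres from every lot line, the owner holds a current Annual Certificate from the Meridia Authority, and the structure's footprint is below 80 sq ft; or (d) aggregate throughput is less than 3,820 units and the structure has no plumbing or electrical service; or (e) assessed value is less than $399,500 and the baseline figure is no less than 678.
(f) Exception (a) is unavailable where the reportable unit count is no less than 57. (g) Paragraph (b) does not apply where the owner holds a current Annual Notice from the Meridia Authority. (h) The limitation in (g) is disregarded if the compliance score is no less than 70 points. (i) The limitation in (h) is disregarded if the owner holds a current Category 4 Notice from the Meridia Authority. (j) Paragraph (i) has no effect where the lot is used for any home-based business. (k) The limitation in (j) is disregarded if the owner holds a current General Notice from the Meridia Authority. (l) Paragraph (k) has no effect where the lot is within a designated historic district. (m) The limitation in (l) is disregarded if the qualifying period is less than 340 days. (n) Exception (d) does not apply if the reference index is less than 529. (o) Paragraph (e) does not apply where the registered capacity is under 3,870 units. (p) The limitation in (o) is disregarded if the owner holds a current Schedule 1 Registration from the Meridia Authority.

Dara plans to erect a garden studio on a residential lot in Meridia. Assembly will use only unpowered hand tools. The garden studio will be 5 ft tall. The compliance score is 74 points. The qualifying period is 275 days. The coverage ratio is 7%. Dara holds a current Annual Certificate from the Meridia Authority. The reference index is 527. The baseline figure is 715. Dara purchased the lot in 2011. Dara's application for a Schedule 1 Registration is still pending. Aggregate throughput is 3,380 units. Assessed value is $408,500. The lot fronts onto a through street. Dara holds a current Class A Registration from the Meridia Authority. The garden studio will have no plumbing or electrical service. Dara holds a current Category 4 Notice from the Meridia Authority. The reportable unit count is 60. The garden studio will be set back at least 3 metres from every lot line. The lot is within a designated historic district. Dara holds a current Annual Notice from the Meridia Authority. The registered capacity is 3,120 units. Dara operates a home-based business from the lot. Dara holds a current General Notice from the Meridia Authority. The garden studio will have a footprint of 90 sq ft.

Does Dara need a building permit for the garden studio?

Yes — Dara must obtain a building permit.

Exception (a)'s conditions are all satisfied: a current Class A Registration is held; assembly uses only hand tools. Turning to paragraph (f): (f) is triggered — the reportable unit count is 60, meeting the 57 threshold. Exception (a) does not apply.
Exception (b)'s conditions are all satisfied: the structure's height is 5 ft, under the 6 ft limit; the coverage ratio is 7%, meeting the 6% threshold. Turning to paragraphs (g)–(m): (g) operates against (b): a current Annual Notice is held. (h) is triggered (the compliance score is 74 points, meeting the 70 points threshold), but is overridden by (i): (i) is engaged — a current Category 4 Notice is held. (j) would limit (i) — a home-based business operates on the lot — but (k) sets (j) aside: (k) applies — a current General Notice is held. (l) would limit (k) — the lot is in a historic district — but (m) sets (l) aside: (m) operates against (l): the qualifying period is 275 days, less than the 340 days limit. Exception (b) does not apply.
Exception (c) does not apply: the structure's footprint is 90 sq ft, not below 80 sq ft.
Exception (d) is satisfied on its face — aggregate throughput is 3,380 units, less than the 3,820 units limit; there is no plumbing or electrical service. However, paragraph (n) must be considered: (n) operates — the reference index is 527, less than the 529 limit. (d) is therefore removed.
Exception (e) requires that assessed value is less than $399,500; but assessed value is $408,500, not less than $399,500, so (e) is unavailable.
No exception displaces § 72.8.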